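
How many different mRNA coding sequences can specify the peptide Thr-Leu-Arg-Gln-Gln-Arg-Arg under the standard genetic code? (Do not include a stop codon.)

Thr: 4 codons.
Leu: 6 codons.
Arg: 6 codons.
Gln: 2 codons.
Gln: 2 codons.
Arg: 6 codons.
Arg: 6 codons.
4 × 6 × 6 × 2 × 2 × 6 × 6 = 20736.

20736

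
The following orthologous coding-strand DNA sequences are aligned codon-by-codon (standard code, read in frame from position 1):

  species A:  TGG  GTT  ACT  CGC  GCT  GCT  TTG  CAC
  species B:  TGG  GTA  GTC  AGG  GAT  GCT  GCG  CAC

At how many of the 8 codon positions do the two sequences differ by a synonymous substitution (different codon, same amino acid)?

Codon 1: TGG Trp / TGG Trp — identical.
Codon 2: GTT Val / GTA Val — synonymous.
Codon 3: ACT Thr / GTC Val — nonsynonymous.
Codon 4: CGC Arg / AGG Arg — synonymous.
Codon 5: GCT Ala / GAT Asp — nonsynonymous.
Codon 6: GCT Ala / GCT Ala — identical.
Codon 7: TTG Leu / GCG Ala — nonsynonymous.
Codon 8: CAC His / CAC His — identical.
Synonymous differences: 2.

2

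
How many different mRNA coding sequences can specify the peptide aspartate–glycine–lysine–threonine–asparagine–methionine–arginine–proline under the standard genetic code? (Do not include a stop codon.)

Asp: 2 codons.
Gly: 4 codons.
Lys: 2 codons.
Thr: 4 codons.
Asn: 2 codons.
Met: 1 codon.
Arg: 6 codons.
Pro: 4 codons.
2 × 4 × 2 × 4 × 2 × 1 × 6 × 4 = 3072.

3072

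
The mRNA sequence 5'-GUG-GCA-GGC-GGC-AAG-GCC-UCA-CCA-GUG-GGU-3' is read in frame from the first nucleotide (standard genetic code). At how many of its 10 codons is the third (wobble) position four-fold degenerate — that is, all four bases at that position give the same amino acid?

Codon 1 GUG (Val): third position 4-fold.
Codon 2 GCA (Ala): third position 4-fold.
Codon 3 GGC (Gly): third position 4-fold.
Codon 4 GGC (Gly): third position 4-fold.
Codon 5 AAG (Lys): third position 2-fold.
Codon 6 GCC (Ala): third position 4-fold.
Codon 7 UCA (Ser): third position 4-fold.
Codon 8 CCA (Pro): third position 4-fold.
Codon 9 GUG (Val): third position 4-fold.
Codon 10 GGU (Gly): third position 4-fold.
Four-fold degenerate third positions: 9.

9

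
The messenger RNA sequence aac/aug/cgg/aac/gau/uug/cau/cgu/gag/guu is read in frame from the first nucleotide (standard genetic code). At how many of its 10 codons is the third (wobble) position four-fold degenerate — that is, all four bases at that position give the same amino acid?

3

Codon 1 AAC (Asn): third position 2-fold.
Codon 2 AUG (Met): third position 1-fold.
Codon 3 CGG (Arg): third position 4-fold.
Codon 4 AAC (Asn): third position 2-fold.
Codon 5 GAU (Asp): third position 2-fold.
Codon 6 UUG (Leu): third position 2-fold.
Codon 7 CAU (His): third position 2-fold.
Codon 8 CGU (Arg): third position 4-fold.
Codon 9 GAG (Glu): third position 2-fold.
Codon 10 GUU (Val): third position 4-fold.
Four-fold degenerate third positions: 3.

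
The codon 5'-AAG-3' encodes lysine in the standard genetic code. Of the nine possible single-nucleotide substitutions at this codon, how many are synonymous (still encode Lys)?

Position 1: none → 0 synonymous.
Position 2: none → 0 synonymous.
Position 3: AAA → 1 synonymous.
Total: 0 + 0 + 1 = 1.

1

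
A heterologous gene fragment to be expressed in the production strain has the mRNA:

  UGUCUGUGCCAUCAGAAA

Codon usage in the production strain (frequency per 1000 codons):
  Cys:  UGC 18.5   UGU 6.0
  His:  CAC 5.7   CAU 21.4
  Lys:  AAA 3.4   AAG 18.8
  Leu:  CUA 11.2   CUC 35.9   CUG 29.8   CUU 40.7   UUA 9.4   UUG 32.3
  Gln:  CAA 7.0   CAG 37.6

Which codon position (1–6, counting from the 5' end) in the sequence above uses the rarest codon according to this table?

Codon 1 UGU (Cys): 6.0 per 1000.
Codon 2 CUG (Leu): 29.8 per 1000.
Codon 3 UGC (Cys): 18.5 per 1000.
Codon 4 CAU (His): 21.4 per 1000.
Codon 5 CAG (Gln): 37.6 per 1000.
Codon 6 AAA (Lys): 3.4 per 1000.
Lowest frequency is 3.4 at codon 6.

6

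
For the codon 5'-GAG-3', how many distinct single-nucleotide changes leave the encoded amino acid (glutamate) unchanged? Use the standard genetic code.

Position 1: none → 0 synonymous.
Position 2: none → 0 synonymous.
Position 3: GAA → 1 synonymous.
Total: 0 + 0 + 1 = 1.

1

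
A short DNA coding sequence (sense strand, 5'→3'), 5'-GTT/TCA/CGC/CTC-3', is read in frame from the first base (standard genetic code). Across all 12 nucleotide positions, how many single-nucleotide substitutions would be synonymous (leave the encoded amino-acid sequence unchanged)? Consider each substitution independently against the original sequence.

Codon 1 (GTT, Val): 3 synonymous substitutions.
Codon 2 (TCA, Ser): 3 synonymous substitutions.
Codon 3 (CGC, Arg): 3 synonymous substitutions.
Codon 4 (CTC, Leu): 3 synonymous substitutions.
Total: 3 + 3 + 3 + 3 = 12.

12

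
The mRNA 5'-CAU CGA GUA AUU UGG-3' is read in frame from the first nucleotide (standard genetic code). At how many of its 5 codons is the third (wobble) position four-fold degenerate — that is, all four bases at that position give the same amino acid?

2

Codon 1 CAU (His): third position 2-fold.
Codon 2 CGA (Arg): third position 4-fold.
Codon 3 GUA (Val): third position 4-fold.
Codon 4 AUU (Ile): third position 3-fold.
Codon 5 UGG (Trp): third position 1-fold.
Four-fold degenerate third positions: 2.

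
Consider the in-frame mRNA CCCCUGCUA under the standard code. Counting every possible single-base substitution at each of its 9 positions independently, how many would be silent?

Codon 1 (CCC, Pro): 3 synonymous substitutions.
Codon 2 (CUG, Leu): 4 synonymous substitutions.
Codon 3 (CUA, Leu): 4 synonymous substitutions.
Total: 3 + 4 + 4 = 11.

11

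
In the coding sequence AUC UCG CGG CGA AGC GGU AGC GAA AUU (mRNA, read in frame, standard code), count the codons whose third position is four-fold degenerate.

Codon 1 AUC (Ile): third position 3-fold.
Codon 2 UCG (Ser): third position 4-fold.
Codon 3 CGG (Arg): third position 4-fold.
Codon 4 CGA (Arg): third position 4-fold.
Codon 5 AGC (Ser): third position 2-fold.
Codon 6 GGU (Gly): third position 4-fold.
Codon 7 AGC (Ser): third position 2-fold.
Codon 8 GAA (Glu): third position 2-fold.
Codon 9 AUU (Ile): third position 3-fold.
Four-fold degenerate third positions: 4.

4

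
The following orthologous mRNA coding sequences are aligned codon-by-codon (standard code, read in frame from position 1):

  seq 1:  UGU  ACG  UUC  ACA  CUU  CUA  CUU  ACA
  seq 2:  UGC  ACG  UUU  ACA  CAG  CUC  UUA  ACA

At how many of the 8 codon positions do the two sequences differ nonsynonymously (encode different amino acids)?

Codon 1: UGU Cys / UGC Cys — synonymous.
Codon 2: ACG Thr / ACG Thr — identical.
Codon 3: UUC Phe / UUU Phe — synonymous.
Codon 4: ACA Thr / ACA Thr — identical.
Codon 5: CUU Leu / CAG Gln — nonsynonymous.
Codon 6: CUA Leu / CUC Leu — synonymous.
Codon 7: CUU Leu / UUA Leu — synonymous.
Codon 8: ACA Thr / ACA Thr — identical.
Nonsynonymous differences: 1.

1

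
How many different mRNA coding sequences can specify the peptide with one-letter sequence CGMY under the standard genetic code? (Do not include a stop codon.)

Cys: 2 codons.
Gly: 4 codons.
Met: 1 codon.
Tyr: 2 codons.
2 × 4 × 1 × 2 = 16.

16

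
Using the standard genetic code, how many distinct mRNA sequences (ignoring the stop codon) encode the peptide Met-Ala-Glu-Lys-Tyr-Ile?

Met: 1 codon.
Ala: 4 codons.
Glu: 2 codons.
Lys: 2 codons.
Tyr: 2 codons.
Ile: 3 codons.
1 × 4 × 2 × 2 × 2 × 3 = 96.

96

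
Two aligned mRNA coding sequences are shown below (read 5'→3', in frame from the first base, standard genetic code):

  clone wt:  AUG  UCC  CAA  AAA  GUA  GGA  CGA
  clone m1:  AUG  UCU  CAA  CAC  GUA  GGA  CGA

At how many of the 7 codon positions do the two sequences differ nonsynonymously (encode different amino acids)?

Codon 1: AUG Met / AUG Met — identical.
Codon 2: UCC Ser / UCU Ser — synonymous.
Codon 3: CAA Gln / CAA Gln — identical.
Codon 4: AAA Lys / CAC His — nonsynonymous.
Codon 5: GUA Val / GUA Val — identical.
Codon 6: GGA Gly / GGA Gly — identical.
Codon 7: CGA Arg / CGA Arg — identical.
Nonsynonymous differences: 1.

1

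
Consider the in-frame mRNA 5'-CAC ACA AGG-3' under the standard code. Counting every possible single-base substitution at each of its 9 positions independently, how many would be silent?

6

Codon 1 (CAC, His): 1 synonymous substitution.
Codon 2 (ACA, Thr): 3 synonymous substitutions.
Codon 3 (AGG, Arg): 2 synonymous substitutions.
Total: 1 + 3 + 2 = 6.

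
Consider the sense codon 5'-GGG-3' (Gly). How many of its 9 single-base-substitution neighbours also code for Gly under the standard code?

3

Position 1: none → 0 synonymous.
Position 2: none → 0 synonymous.
Position 3: GGU, GGC, GGA → 3 synonymous.
Total: 0 + 0 + 3 = 3.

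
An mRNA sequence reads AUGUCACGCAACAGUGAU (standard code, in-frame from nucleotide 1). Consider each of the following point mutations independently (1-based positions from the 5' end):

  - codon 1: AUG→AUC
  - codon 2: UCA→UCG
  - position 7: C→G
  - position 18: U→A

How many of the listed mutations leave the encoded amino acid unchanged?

Codon 1: AUG (Met) → AUC (Ile) — missense.
Codon 2: UCA (Ser) → UCG (Ser) — synonymous.
Codon 3: CGC (Arg) → GGC (Gly) — missense.
Codon 6: GAU (Asp) → GAA (Glu) — missense.
Synonymous: 1 of 4.

1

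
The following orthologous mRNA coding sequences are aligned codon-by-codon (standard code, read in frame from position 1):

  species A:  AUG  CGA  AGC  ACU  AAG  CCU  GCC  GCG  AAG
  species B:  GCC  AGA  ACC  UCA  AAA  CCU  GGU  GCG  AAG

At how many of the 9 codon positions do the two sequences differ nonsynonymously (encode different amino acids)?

Codon 1: AUG Met / GCC Ala — nonsynonymous.
Codon 2: CGA Arg / AGA Arg — synonymous.
Codon 3: AGC Ser / ACC Thr — nonsynonymous.
Codon 4: ACU Thr / UCA Ser — nonsynonymous.
Codon 5: AAG Lys / AAA Lys — synonymous.
Codon 6: CCU Pro / CCU Pro — identical.
Codon 7: GCC Ala / GGU Gly — nonsynonymous.
Codon 8: GCG Ala / GCG Ala — identical.
Codon 9: AAG Lys / AAG Lys — identical.
Nonsynonymous differences: 4.

4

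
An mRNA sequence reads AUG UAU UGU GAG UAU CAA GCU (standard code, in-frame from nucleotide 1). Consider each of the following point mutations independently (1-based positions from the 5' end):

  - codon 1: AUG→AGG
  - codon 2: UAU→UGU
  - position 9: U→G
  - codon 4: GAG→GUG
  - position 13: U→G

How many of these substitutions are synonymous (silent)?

Codon 1: AUG (Met) → AGG (Arg) — missense.
Codon 2: UAU (Tyr) → UGU (Cys) — missense.
Codon 3: UGU (Cys) → UGG (Trp) — missense.
Codon 4: GAG (Glu) → GUG (Val) — missense.
Codon 5: UAU (Tyr) → GAU (Asp) — missense.
Synonymous: 0 of 5.

0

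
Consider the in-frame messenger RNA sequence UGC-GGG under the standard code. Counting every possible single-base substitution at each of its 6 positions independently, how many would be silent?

4

Codon 1 (UGC, Cys): 1 synonymous substitution.
Codon 2 (GGG, Gly): 3 synonymous substitutions.
Total: 1 + 3 = 4.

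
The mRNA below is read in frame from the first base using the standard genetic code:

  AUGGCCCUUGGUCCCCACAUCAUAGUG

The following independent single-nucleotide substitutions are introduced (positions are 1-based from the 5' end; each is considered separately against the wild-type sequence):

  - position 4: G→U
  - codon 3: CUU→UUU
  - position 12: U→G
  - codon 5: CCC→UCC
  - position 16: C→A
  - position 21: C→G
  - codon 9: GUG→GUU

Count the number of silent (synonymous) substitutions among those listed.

2

Codon 2: GCC (Ala) → UCC (Ser) — missense.
Codon 3: CUU (Leu) → UUU (Phe) — missense.
Codon 4: GGU (Gly) → GGG (Gly) — synonymous.
Codon 5: CCC (Pro) → UCC (Ser) — missense.
Codon 6: CAC (His) → AAC (Asn) — missense.
Codon 7: AUC (Ile) → AUG (Met) — missense.
Codon 9: GUG (Val) → GUU (Val) — synonymous.
Synonymous: 2 of 7.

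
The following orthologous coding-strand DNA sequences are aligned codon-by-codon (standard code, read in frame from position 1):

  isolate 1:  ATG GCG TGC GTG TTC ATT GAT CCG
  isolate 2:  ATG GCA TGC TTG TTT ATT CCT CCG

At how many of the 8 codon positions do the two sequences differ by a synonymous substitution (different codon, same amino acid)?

Codon 1: ATG Met / ATG Met — identical.
Codon 2: GCG Ala / GCA Ala — synonymous.
Codon 3: TGC Cys / TGC Cys — identical.
Codon 4: GTG Val / TTG Leu — nonsynonymous.
Codon 5: TTC Phe / TTT Phe — synonymous.
Codon 6: ATT Ile / ATT Ile — identical.
Codon 7: GAT Asp / CCT Pro — nonsynonymous.
Codon 8: CCG Pro / CCG Pro — identical.
Synonymous differences: 2.

2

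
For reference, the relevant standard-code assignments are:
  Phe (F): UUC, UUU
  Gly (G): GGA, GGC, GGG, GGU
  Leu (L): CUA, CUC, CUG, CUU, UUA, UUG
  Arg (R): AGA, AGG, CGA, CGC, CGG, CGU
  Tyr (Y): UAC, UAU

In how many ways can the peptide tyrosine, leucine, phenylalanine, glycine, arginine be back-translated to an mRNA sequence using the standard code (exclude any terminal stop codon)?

Tyr: 2 codons.
Leu: 6 codons.
Phe: 2 codons.
Gly: 4 codons.
Arg: 6 codons.
2 × 6 × 2 × 4 × 6 = 576.

576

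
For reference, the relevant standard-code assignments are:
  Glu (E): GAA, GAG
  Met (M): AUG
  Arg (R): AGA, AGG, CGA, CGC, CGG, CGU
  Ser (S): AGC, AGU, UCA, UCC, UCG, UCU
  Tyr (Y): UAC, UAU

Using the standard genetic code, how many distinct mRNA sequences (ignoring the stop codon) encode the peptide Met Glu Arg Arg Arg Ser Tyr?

Met: 1 codon.
Glu: 2 codons.
Arg: 6 codons.
Arg: 6 codons.
Arg: 6 codons.
Ser: 6 codons.
Tyr: 2 codons.
1 × 2 × 6 × 6 × 6 × 6 × 2 = 5184.

5184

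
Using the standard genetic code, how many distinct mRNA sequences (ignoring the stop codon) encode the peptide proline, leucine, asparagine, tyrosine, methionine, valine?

384

Pro: 4 codons.
Leu: 6 codons.
Asn: 2 codons.
Tyr: 2 codons.
Met: 1 codon.
Val: 4 codons.
4 × 6 × 2 × 2 × 1 × 4 = 384.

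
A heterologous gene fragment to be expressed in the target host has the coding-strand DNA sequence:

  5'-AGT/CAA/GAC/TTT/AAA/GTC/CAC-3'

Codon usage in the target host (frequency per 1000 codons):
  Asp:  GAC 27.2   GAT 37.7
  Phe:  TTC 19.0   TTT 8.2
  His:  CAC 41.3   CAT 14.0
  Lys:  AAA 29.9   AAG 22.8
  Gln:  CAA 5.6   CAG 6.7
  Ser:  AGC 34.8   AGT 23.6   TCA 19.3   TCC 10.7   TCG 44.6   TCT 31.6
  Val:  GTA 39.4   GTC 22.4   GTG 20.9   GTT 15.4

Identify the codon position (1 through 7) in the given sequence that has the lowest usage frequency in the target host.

2

Codon 1 AGT (Ser): 23.6 per 1000.
Codon 2 CAA (Gln): 5.6 per 1000.
Codon 3 GAC (Asp): 27.2 per 1000.
Codon 4 TTT (Phe): 8.2 per 1000.
Codon 5 AAA (Lys): 29.9 per 1000.
Codon 6 GTC (Val): 22.4 per 1000.
Codon 7 CAC (His): 41.3 per 1000.
Lowest frequency is 5.6 at codon 2.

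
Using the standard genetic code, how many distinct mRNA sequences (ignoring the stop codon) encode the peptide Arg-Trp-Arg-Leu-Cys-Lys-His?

Arg: 6 codons.
Trp: 1 codon.
Arg: 6 codons.
Leu: 6 codons.
Cys: 2 codons.
Lys: 2 codons.
His: 2 codons.
6 × 1 × 6 × 6 × 2 × 2 × 2 = 1728.

1728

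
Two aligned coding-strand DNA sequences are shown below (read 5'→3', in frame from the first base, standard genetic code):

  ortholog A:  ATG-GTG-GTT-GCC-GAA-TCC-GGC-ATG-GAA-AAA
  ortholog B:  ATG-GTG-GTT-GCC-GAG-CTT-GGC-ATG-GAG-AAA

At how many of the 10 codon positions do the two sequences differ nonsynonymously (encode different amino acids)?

Codon 1: ATG Met / ATG Met — identical.
Codon 2: GTG Val / GTG Val — identical.
Codon 3: GTT Val / GTT Val — identical.
Codon 4: GCC Ala / GCC Ala — identical.
Codon 5: GAA Glu / GAG Glu — synonymous.
Codon 6: TCC Ser / CTT Leu — nonsynonymous.
Codon 7: GGC Gly / GGC Gly — identical.
Codon 8: ATG Met / ATG Met — identical.
Codon 9: GAA Glu / GAG Glu — synonymous.
Codon 10: AAA Lys / AAA Lys — identical.
Nonsynonymous differences: 1.

1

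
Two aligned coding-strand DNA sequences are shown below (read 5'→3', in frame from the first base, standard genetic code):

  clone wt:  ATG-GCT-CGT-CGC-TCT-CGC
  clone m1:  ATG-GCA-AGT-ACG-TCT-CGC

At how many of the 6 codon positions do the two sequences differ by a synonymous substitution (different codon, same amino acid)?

Codon 1: ATG Met / ATG Met — identical.
Codon 2: GCT Ala / GCA Ala — synonymous.
Codon 3: CGT Arg / AGT Ser — nonsynonymous.
Codon 4: CGC Arg / ACG Thr — nonsynonymous.
Codon 5: TCT Ser / TCT Ser — identical.
Codon 6: CGC Arg / CGC Arg — identical.
Synonymous differences: 1.

1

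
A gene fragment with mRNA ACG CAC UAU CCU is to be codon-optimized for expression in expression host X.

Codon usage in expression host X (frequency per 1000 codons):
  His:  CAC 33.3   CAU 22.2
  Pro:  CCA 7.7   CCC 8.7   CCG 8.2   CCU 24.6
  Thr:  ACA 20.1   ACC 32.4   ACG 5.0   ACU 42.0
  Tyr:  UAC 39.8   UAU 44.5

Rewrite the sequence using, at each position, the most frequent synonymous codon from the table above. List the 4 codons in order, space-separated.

Codon 1 (Thr): best is ACU at 42.0.
Codon 2 (His): best is CAC at 33.3.
Codon 3 (Tyr): best is UAU at 44.5.
Codon 4 (Pro): best is CCU at 24.6.

ACU CAC UAU CCU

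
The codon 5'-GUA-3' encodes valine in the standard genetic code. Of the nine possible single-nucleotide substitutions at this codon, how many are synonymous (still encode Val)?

Position 1: none → 0 synonymous.
Position 2: none → 0 synonymous.
Position 3: GUU, GUC, GUG → 3 synonymous.
Total: 0 + 0 + 3 = 3.

3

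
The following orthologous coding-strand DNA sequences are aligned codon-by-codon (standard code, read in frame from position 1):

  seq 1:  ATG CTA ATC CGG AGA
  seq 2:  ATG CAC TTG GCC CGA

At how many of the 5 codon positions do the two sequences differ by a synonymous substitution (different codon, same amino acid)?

1

Codon 1: ATG Met / ATG Met — identical.
Codon 2: CTA Leu / CAC His — nonsynonymous.
Codon 3: ATC Ile / TTG Leu — nonsynonymous.
Codon 4: CGG Arg / GCC Ala — nonsynonymous.
Codon 5: AGA Arg / CGA Arg — synonymous.
Synonymous differences: 1.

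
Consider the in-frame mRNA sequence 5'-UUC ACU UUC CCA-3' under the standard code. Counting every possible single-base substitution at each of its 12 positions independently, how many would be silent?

Codon 1 (UUC, Phe): 1 synonymous substitution.
Codon 2 (ACU, Thr): 3 synonymous substitutions.
Codon 3 (UUC, Phe): 1 synonymous substitution.
Codon 4 (CCA, Pro): 3 synonymous substitutions.
Total: 1 + 3 + 1 + 3 = 8.

8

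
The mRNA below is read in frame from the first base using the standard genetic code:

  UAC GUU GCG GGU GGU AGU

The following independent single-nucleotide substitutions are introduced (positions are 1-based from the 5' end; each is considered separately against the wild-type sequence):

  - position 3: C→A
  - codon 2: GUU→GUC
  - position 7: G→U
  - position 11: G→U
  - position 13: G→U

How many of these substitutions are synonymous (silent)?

1

Codon 1: UAC (Tyr) → UAA (Stop) — nonsense.
Codon 2: GUU (Val) → GUC (Val) — synonymous.
Codon 3: GCG (Ala) → UCG (Ser) — missense.
Codon 4: GGU (Gly) → GUU (Val) — missense.
Codon 5: GGU (Gly) → UGU (Cys) — missense.
Synonymous: 1 of 5.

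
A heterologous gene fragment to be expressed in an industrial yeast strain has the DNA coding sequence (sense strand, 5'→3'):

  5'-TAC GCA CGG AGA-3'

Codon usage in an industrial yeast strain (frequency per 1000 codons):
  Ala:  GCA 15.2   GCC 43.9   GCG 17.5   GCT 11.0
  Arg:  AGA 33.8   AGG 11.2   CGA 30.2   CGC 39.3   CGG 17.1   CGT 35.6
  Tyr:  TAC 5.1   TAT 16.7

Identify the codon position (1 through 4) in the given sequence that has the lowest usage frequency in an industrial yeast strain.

1

Codon 1 TAC (Tyr): 5.1 per 1000.
Codon 2 GCA (Ala): 15.2 per 1000.
Codon 3 CGG (Arg): 17.1 per 1000.
Codon 4 AGA (Arg): 33.8 per 1000.
Lowest frequency is 5.1 at codon 1.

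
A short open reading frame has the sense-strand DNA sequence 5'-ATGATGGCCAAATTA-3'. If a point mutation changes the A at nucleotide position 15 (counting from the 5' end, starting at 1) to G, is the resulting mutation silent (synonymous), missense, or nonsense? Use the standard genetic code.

silent

Position 15 falls in codon 5: TTA → Leu.
After the substitution the codon is TTG → Leu.
Both encode Leu, so the change is synonymous.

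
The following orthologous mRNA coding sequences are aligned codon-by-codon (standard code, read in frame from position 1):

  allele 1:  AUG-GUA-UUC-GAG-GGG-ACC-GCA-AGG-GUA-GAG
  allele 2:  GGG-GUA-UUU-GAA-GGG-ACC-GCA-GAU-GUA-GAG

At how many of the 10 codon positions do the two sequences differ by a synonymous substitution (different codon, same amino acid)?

2

Codon 1: AUG Met / GGG Gly — nonsynonymous.
Codon 2: GUA Val / GUA Val — identical.
Codon 3: UUC Phe / UUU Phe — synonymous.
Codon 4: GAG Glu / GAA Glu — synonymous.
Codon 5: GGG Gly / GGG Gly — identical.
Codon 6: ACC Thr / ACC Thr — identical.
Codon 7: GCA Ala / GCA Ala — identical.
Codon 8: AGG Arg / GAU Asp — nonsynonymous.
Codon 9: GUA Val / GUA Val — identical.
Codon 10: GAG Glu / GAG Glu — identical.
Synonymous differences: 2.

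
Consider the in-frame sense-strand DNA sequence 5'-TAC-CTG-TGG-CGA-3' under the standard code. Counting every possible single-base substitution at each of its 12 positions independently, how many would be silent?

9

Codon 1 (TAC, Tyr): 1 synonymous substitution.
Codon 2 (CTG, Leu): 4 synonymous substitutions.
Codon 3 (TGG, Trp): 0 synonymous substitutions.
Codon 4 (CGA, Arg): 4 synonymous substitutions.
Total: 1 + 4 + 0 + 4 = 9.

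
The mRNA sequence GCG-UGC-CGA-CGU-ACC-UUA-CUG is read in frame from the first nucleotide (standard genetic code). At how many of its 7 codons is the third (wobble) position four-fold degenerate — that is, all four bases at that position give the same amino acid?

Codon 1 GCG (Ala): third position 4-fold.
Codon 2 UGC (Cys): third position 2-fold.
Codon 3 CGA (Arg): third position 4-fold.
Codon 4 CGU (Arg): third position 4-fold.
Codon 5 ACC (Thr): third position 4-fold.
Codon 6 UUA (Leu): third position 2-fold.
Codon 7 CUG (Leu): third position 4-fold.
Four-fold degenerate third positions: 5.

5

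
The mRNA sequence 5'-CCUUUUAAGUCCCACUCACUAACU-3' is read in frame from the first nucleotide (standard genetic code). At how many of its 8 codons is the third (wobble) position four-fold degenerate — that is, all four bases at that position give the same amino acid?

Codon 1 CCU (Pro): third position 4-fold.
Codon 2 UUU (Phe): third position 2-fold.
Codon 3 AAG (Lys): third position 2-fold.
Codon 4 UCC (Ser): third position 4-fold.
Codon 5 CAC (His): third position 2-fold.
Codon 6 UCA (Ser): third position 4-fold.
Codon 7 CUA (Leu): third position 4-fold.
Codon 8 ACU (Thr): third position 4-fold.
Four-fold degenerate third positions: 5.

5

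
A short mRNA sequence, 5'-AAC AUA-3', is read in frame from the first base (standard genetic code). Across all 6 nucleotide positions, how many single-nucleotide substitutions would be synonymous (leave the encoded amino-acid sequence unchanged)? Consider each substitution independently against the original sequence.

3

Codon 1 (AAC, Asn): 1 synonymous substitution.
Codon 2 (AUA, Ile): 2 synonymous substitutions.
Total: 1 + 2 = 3.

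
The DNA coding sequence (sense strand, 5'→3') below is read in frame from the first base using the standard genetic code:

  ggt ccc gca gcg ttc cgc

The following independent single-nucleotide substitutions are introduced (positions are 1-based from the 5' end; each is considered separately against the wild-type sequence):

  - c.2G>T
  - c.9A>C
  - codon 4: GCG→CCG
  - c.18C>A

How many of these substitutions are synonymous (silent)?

Codon 1: GGT (Gly) → GTT (Val) — missense.
Codon 3: GCA (Ala) → GCC (Ala) — synonymous.
Codon 4: GCG (Ala) → CCG (Pro) — missense.
Codon 6: CGC (Arg) → CGA (Arg) — synonymous.
Synonymous: 2 of 4.

2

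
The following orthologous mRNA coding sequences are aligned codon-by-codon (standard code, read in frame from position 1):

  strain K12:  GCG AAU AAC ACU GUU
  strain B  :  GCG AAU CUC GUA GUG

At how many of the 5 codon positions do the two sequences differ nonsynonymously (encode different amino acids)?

Codon 1: GCG Ala / GCG Ala — identical.
Codon 2: AAU Asn / AAU Asn — identical.
Codon 3: AAC Asn / CUC Leu — nonsynonymous.
Codon 4: ACU Thr / GUA Val — nonsynonymous.
Codon 5: GUU Val / GUG Val — synonymous.
Nonsynonymous differences: 2.

2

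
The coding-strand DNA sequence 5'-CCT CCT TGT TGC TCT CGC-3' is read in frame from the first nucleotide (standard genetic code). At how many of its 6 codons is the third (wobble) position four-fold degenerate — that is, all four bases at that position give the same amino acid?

4

Codon 1 CCT (Pro): third position 4-fold.
Codon 2 CCT (Pro): third position 4-fold.
Codon 3 TGT (Cys): third position 2-fold.
Codon 4 TGC (Cys): third position 2-fold.
Codon 5 TCT (Ser): third position 4-fold.
Codon 6 CGC (Arg): third position 4-fold.
Four-fold degenerate third positions: 4.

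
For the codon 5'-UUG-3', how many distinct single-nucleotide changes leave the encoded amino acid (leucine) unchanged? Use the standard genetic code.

Position 1: CUG → 1 synonymous.
Position 2: none → 0 synonymous.
Position 3: UUA → 1 synonymous.
Total: 1 + 0 + 1 = 2.

2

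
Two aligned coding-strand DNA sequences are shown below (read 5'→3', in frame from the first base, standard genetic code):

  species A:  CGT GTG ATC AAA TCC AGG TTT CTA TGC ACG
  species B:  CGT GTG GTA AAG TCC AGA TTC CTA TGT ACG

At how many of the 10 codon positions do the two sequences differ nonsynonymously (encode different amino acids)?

Codon 1: CGT Arg / CGT Arg — identical.
Codon 2: GTG Val / GTG Val — identical.
Codon 3: ATC Ile / GTA Val — nonsynonymous.
Codon 4: AAA Lys / AAG Lys — synonymous.
Codon 5: TCC Ser / TCC Ser — identical.
Codon 6: AGG Arg / AGA Arg — synonymous.
Codon 7: TTT Phe / TTC Phe — synonymous.
Codon 8: CTA Leu / CTA Leu — identical.
Codon 9: TGC Cys / TGT Cys — synonymous.
Codon 10: ACG Thr / ACG Thr — identical.
Nonsynonymous differences: 1.

1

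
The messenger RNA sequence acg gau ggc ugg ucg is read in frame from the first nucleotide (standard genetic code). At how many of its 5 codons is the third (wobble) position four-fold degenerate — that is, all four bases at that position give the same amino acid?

Codon 1 ACG (Thr): third position 4-fold.
Codon 2 GAU (Asp): third position 2-fold.
Codon 3 GGC (Gly): third position 4-fold.
Codon 4 UGG (Trp): third position 1-fold.
Codon 5 UCG (Ser): third position 4-fold.
Four-fold degenerate third positions: 3.

3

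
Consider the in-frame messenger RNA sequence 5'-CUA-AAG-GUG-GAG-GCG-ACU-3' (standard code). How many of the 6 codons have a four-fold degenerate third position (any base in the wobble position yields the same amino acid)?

Codon 1 CUA (Leu): third position 4-fold.
Codon 2 AAG (Lys): third position 2-fold.
Codon 3 GUG (Val): third position 4-fold.
Codon 4 GAG (Glu): third position 2-fold.
Codon 5 GCG (Ala): third position 4-fold.
Codon 6 ACU (Thr): third position 4-fold.
Four-fold degenerate third positions: 4.

4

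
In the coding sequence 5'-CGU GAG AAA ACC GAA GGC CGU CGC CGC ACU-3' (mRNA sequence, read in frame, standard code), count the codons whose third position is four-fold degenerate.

Codon 1 CGU (Arg): third position 4-fold.
Codon 2 GAG (Glu): third position 2-fold.
Codon 3 AAA (Lys): third position 2-fold.
Codon 4 ACC (Thr): third position 4-fold.
Codon 5 GAA (Glu): third position 2-fold.
Codon 6 GGC (Gly): third position 4-fold.
Codon 7 CGU (Arg): third position 4-fold.
Codon 8 CGC (Arg): third position 4-fold.
Codon 9 CGC (Arg): third position 4-fold.
Codon 10 ACU (Thr): third position 4-fold.
Four-fold degenerate third positions: 7.

7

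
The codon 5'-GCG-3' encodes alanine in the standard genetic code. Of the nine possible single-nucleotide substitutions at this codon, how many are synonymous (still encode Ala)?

Position 1: none → 0 synonymous.
Position 2: none → 0 synonymous.
Position 3: GCU, GCC, GCA → 3 synonymous.
Total: 0 + 0 + 3 = 3.

3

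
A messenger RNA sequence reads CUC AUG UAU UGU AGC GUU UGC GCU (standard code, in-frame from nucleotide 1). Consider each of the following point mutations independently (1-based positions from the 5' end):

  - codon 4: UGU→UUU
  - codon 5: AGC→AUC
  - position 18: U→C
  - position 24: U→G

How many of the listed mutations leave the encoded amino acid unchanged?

2

Codon 4: UGU (Cys) → UUU (Phe) — missense.
Codon 5: AGC (Ser) → AUC (Ile) — missense.
Codon 6: GUU (Val) → GUC (Val) — synonymous.
Codon 8: GCU (Ala) → GCG (Ala) — synonymous.
Synonymous: 2 of 4.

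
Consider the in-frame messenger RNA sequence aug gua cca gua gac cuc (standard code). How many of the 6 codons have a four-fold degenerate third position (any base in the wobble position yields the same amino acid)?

Codon 1 AUG (Met): third position 1-fold.
Codon 2 GUA (Val): third position 4-fold.
Codon 3 CCA (Pro): third position 4-fold.
Codon 4 GUA (Val): third position 4-fold.
Codon 5 GAC (Asp): third position 2-fold.
Codon 6 CUC (Leu): third position 4-fold.
Four-fold degenerate third positions: 4.

4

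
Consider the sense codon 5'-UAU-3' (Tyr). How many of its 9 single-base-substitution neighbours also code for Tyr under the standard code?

Position 1: none → 0 synonymous.
Position 2: none → 0 synonymous.
Position 3: UAC → 1 synonymous.
Total: 0 + 0 + 1 = 1.

1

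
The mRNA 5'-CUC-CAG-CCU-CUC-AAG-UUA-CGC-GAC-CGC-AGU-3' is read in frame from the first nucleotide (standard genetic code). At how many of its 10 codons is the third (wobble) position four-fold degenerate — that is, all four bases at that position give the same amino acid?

Codon 1 CUC (Leu): third position 4-fold.
Codon 2 CAG (Gln): third position 2-fold.
Codon 3 CCU (Pro): third position 4-fold.
Codon 4 CUC (Leu): third position 4-fold.
Codon 5 AAG (Lys): third position 2-fold.
Codon 6 UUA (Leu): third position 2-fold.
Codon 7 CGC (Arg): third position 4-fold.
Codon 8 GAC (Asp): third position 2-fold.
Codon 9 CGC (Arg): third position 4-fold.
Codon 10 AGU (Ser): third position 2-fold.
Four-fold degenerate third positions: 5.

5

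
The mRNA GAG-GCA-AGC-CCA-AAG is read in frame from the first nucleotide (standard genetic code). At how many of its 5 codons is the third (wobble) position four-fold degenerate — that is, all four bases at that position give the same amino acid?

2

Codon 1 GAG (Glu): third position 2-fold.
Codon 2 GCA (Ala): third position 4-fold.
Codon 3 AGC (Ser): third position 2-fold.
Codon 4 CCA (Pro): third position 4-fold.
Codon 5 AAG (Lys): third position 2-fold.
Four-fold degenerate third positions: 2.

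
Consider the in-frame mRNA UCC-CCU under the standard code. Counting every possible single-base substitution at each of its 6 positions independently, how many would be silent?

6

Codon 1 (UCC, Ser): 3 synonymous substitutions.
Codon 2 (CCU, Pro): 3 synonymous substitutions.
Total: 3 + 3 = 6.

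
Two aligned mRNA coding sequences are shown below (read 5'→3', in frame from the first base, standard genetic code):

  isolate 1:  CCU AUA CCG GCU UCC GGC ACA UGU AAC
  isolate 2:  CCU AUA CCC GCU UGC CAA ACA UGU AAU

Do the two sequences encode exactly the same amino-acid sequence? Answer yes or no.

no

Codon 1: CCU Pro / CCU Pro — identical.
Codon 2: AUA Ile / AUA Ile — identical.
Codon 3: CCG Pro / CCC Pro — synonymous.
Codon 4: GCU Ala / GCU Ala — identical.
Codon 5: UCC Ser / UGC Cys — nonsynonymous.
Codon 6: GGC Gly / CAA Gln — nonsynonymous.
Codon 7: ACA Thr / ACA Thr — identical.
Codon 8: UGU Cys / UGU Cys — identical.
Codon 9: AAC Asn / AAU Asn — synonymous.
Nonsynonymous differences: 2 → different protein.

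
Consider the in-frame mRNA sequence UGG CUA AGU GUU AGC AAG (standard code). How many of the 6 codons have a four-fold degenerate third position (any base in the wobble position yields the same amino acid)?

2

Codon 1 UGG (Trp): third position 1-fold.
Codon 2 CUA (Leu): third position 4-fold.
Codon 3 AGU (Ser): third position 2-fold.
Codon 4 GUU (Val): third position 4-fold.
Codon 5 AGC (Ser): third position 2-fold.
Codon 6 AAG (Lys): third position 2-fold.
Four-fold degenerate third positions: 2.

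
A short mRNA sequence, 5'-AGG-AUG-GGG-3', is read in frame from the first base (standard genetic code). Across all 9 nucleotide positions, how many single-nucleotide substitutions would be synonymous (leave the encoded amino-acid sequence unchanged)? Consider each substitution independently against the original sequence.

5

Codon 1 (AGG, Arg): 2 synonymous substitutions.
Codon 2 (AUG, Met): 0 synonymous substitutions.
Codon 3 (GGG, Gly): 3 synonymous substitutions.
Total: 2 + 0 + 3 = 5.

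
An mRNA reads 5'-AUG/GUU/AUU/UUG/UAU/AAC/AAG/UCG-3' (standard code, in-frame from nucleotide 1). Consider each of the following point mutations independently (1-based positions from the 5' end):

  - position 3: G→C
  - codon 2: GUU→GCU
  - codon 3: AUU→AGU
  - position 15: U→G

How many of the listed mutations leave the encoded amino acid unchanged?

Codon 1: AUG (Met) → AUC (Ile) — missense.
Codon 2: GUU (Val) → GCU (Ala) — missense.
Codon 3: AUU (Ile) → AGU (Ser) — missense.
Codon 5: UAU (Tyr) → UAG (Stop) — nonsense.
Synonymous: 0 of 4.

0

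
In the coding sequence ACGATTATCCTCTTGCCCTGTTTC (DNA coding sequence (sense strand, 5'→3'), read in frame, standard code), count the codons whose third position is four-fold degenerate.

3

Codon 1 ACG (Thr): third position 4-fold.
Codon 2 ATT (Ile): third position 3-fold.
Codon 3 ATC (Ile): third position 3-fold.
Codon 4 CTC (Leu): third position 4-fold.
Codon 5 TTG (Leu): third position 2-fold.
Codon 6 CCC (Pro): third position 4-fold.
Codon 7 TGT (Cys): third position 2-fold.
Codon 8 TTC (Phe): third position 2-fold.
Four-fold degenerate third positions: 3.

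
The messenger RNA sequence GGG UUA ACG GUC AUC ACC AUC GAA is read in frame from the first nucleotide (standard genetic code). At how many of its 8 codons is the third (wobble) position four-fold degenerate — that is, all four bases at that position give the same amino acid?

Codon 1 GGG (Gly): third position 4-fold.
Codon 2 UUA (Leu): third position 2-fold.
Codon 3 ACG (Thr): third position 4-fold.
Codon 4 GUC (Val): third position 4-fold.
Codon 5 AUC (Ile): third position 3-fold.
Codon 6 ACC (Thr): third position 4-fold.
Codon 7 AUC (Ile): third position 3-fold.
Codon 8 GAA (Glu): third position 2-fold.
Four-fold degenerate third positions: 4.

4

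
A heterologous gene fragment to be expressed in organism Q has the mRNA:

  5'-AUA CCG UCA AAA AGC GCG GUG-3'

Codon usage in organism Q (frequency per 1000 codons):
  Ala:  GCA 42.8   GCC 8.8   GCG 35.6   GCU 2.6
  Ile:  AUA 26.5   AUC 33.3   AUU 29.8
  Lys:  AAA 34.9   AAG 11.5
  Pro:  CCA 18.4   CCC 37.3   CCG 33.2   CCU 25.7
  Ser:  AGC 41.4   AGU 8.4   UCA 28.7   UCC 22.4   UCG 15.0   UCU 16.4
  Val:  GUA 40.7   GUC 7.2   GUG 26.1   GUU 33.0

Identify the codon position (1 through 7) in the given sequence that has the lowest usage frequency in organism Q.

Codon 1 AUA (Ile): 26.5 per 1000.
Codon 2 CCG (Pro): 33.2 per 1000.
Codon 3 UCA (Ser): 28.7 per 1000.
Codon 4 AAA (Lys): 34.9 per 1000.
Codon 5 AGC (Ser): 41.4 per 1000.
Codon 6 GCG (Ala): 35.6 per 1000.
Codon 7 GUG (Val): 26.1 per 1000.
Lowest frequency is 26.1 at codon 7.

7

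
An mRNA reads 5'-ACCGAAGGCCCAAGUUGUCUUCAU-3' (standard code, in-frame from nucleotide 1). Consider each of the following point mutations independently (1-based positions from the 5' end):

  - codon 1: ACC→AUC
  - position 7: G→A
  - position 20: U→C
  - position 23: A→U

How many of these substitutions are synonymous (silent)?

0

Codon 1: ACC (Thr) → AUC (Ile) — missense.
Codon 3: GGC (Gly) → AGC (Ser) — missense.
Codon 7: CUU (Leu) → CCU (Pro) — missense.
Codon 8: CAU (His) → CUU (Leu) — missense.
Synonymous: 0 of 4.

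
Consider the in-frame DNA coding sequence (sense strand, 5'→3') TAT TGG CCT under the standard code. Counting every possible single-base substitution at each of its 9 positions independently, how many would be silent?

Codon 1 (TAT, Tyr): 1 synonymous substitution.
Codon 2 (TGG, Trp): 0 synonymous substitutions.
Codon 3 (CCT, Pro): 3 synonymous substitutions.
Total: 1 + 0 + 3 = 4.

4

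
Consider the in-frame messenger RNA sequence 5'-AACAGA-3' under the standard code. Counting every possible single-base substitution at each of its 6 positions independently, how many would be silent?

3

Codon 1 (AAC, Asn): 1 synonymous substitution.
Codon 2 (AGA, Arg): 2 synonymous substitutions.
Total: 1 + 2 = 3.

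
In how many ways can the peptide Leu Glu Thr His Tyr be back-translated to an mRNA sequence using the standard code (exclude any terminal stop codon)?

Leu: 6 codons.
Glu: 2 codons.
Thr: 4 codons.
His: 2 codons.
Tyr: 2 codons.
6 × 2 × 4 × 2 × 2 = 192.

192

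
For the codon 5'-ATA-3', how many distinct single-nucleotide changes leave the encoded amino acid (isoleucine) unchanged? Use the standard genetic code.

Position 1: none → 0 synonymous.
Position 2: none → 0 synonymous.
Position 3: ATT, ATC → 2 synonymous.
Total: 0 + 0 + 2 = 2.

2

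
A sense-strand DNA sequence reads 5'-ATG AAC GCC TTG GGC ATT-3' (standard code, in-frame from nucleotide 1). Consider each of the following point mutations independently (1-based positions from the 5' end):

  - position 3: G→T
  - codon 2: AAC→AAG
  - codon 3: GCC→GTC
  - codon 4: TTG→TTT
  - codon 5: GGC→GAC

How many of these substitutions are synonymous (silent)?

Codon 1: ATG (Met) → ATT (Ile) — missense.
Codon 2: AAC (Asn) → AAG (Lys) — missense.
Codon 3: GCC (Ala) → GTC (Val) — missense.
Codon 4: TTG (Leu) → TTT (Phe) — missense.
Codon 5: GGC (Gly) → GAC (Asp) — missense.
Synonymous: 0 of 5.

0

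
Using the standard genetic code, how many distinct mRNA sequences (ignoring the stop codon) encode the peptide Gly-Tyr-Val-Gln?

64

Gly: 4 codons.
Tyr: 2 codons.
Val: 4 codons.
Gln: 2 codons.
4 × 2 × 4 × 2 = 64.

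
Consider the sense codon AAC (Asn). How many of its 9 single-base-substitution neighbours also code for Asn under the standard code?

Position 1: none → 0 synonymous.
Position 2: none → 0 synonymous.
Position 3: AAU → 1 synonymous.
Total: 0 + 0 + 1 = 1.

1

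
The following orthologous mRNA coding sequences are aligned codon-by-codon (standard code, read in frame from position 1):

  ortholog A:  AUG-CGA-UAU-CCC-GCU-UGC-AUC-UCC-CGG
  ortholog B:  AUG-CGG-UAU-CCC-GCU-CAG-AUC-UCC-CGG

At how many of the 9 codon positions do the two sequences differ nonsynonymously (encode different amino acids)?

1

Codon 1: AUG Met / AUG Met — identical.
Codon 2: CGA Arg / CGG Arg — synonymous.
Codon 3: UAU Tyr / UAU Tyr — identical.
Codon 4: CCC Pro / CCC Pro — identical.
Codon 5: GCU Ala / GCU Ala — identical.
Codon 6: UGC Cys / CAG Gln — nonsynonymous.
Codon 7: AUC Ile / AUC Ile — identical.
Codon 8: UCC Ser / UCC Ser — identical.
Codon 9: CGG Arg / CGG Arg — identical.
Nonsynonymous differences: 1.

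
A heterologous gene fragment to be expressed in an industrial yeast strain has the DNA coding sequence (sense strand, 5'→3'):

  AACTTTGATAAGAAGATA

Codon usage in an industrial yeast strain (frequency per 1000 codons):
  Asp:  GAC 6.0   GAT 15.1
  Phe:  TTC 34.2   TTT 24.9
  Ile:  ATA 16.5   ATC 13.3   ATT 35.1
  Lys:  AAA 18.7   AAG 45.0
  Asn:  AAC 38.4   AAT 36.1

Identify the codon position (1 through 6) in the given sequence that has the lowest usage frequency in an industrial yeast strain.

3

Codon 1 AAC (Asn): 38.4 per 1000.
Codon 2 TTT (Phe): 24.9 per 1000.
Codon 3 GAT (Asp): 15.1 per 1000.
Codon 4 AAG (Lys): 45.0 per 1000.
Codon 5 AAG (Lys): 45.0 per 1000.
Codon 6 ATA (Ile): 16.5 per 1000.
Lowest frequency is 15.1 at codon 3.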